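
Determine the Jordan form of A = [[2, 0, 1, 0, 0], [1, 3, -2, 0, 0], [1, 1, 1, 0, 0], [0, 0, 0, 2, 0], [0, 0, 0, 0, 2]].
The characteristic polynomial is det(xI - A) = (x - 2)^5, so the eigenvalues are 2 (algebraic multiplicity 5).

For λ = 2: rank(A - 2I) = 2, rank((A - 2I)^2) = 1, rank((A - 2I)^3) = 0. The eigenspace has dimension 5 - 2 = 3, so there are 3 Jordan blocks; the rank sequence gives block sizes [3, 1, 1].

Assembling the blocks gives the Jordan form J above.

J = [[2, 1, 0, 0, 0], [0, 2, 1, 0, 0], [0, 0, 2, 0, 0], [0, 0, 0, 2, 0], [0, 0, 0, 0, 2]]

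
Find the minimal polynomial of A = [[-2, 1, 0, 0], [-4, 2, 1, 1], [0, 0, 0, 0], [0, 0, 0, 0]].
m_A(x) = x^3

The characteristic polynomial factors as x^4. The minimal polynomial is ∏(x - λ)^{k_λ} where k_λ is the size of the largest Jordan block at λ.

For λ = 0: rank(A) = 2, and the largest Jordan block has size 3 (the smallest k with rank(A^k) = rank(A^(k+1))).

So m_A(x) = x^3.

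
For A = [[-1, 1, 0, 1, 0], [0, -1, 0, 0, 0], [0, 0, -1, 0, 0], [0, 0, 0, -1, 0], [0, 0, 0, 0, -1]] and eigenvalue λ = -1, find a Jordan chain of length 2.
We seek v_1 ∈ ker((A + I)^2) \ ker(A + I), then set v_{i+1} = (A + I) v_i.

One such chain is v_1 = [[-2, 1, 1, 0, -1]]^T, v_2 = [[1, 0, 0, 0, 0]]^T. Check: (A + I) v_2 = [[0, 0, 0, 0, 0]]^T = 0.

v_1 = [[-2, 1, 1, 0, -1]]^T, v_2 = [[1, 0, 0, 0, 0]]^T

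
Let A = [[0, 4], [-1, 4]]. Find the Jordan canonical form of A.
J = [[2, 1], [0, 2]]

The characteristic polynomial is det(xI - A) = (x - 2)^2, so the eigenvalues are 2 (algebraic multiplicity 2).

For λ = 2: rank(A - 2I) = 1, rank((A - 2I)^2) = 0. The eigenspace has dimension 2 - 1 = 1, so there is 1 Jordan block; the rank sequence gives block sizes [2].

Assembling the blocks gives the Jordan form J above.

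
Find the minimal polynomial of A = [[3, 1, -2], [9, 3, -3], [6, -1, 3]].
m_A(x) = (x - 3)^3

The characteristic polynomial factors as (x - 3)^3. The minimal polynomial is ∏(x - λ)^{k_λ} where k_λ is the size of the largest Jordan block at λ.

For λ = 3: rank(A - 3I) = 2, and the largest Jordan block has size 3 (the smallest k with rank((A - 3I)^k) = rank((A - 3I)^(k+1))).

So m_A(x) = (x - 3)^3.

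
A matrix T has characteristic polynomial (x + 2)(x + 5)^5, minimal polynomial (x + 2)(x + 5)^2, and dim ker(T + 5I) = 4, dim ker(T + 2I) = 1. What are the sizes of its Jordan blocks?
λ = -5: algebraic multiplicity 5 (exponent in χ_T), largest block size 2 (exponent in m_T), 4 blocks (geometric multiplicity). These force block sizes [2, 1, 1, 1].
λ = -2: algebraic multiplicity 1 (exponent in χ_T), largest block size 1 (exponent in m_T), 1 block (geometric multiplicity). This forces block sizes [1].

Jordan blocks: (-5, 2), (-5, 1), (-5, 1), (-5, 1), (-2, 1)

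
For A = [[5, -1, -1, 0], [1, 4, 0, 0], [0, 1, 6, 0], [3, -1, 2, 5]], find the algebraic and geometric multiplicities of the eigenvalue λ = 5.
The characteristic polynomial is (x - 5)^4, so the factor x - 5 appears with exponent 4: the algebraic multiplicity is 4.

rank(A - 5I) = 2, so the eigenspace has dimension 4 - 2 = 2: the geometric multiplicity is 2.

Since 2 < 4, A is not diagonalizable.

algebraic multiplicity 4, geometric multiplicity 2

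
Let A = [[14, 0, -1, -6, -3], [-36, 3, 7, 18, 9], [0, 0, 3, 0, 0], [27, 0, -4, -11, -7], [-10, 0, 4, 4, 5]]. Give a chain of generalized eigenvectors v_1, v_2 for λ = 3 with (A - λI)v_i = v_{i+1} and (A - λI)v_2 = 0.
We seek v_1 ∈ ker((A - 3I)^2) \ ker(A - 3I), then set v_{i+1} = (A - 3I) v_i.

One such chain is v_1 = [[5, 0, 4, 8, 1]]^T, v_2 = [[0, 1, 0, 0, 0]]^T. Check: (A - 3I) v_2 = [[0, 0, 0, 0, 0]]^T = 0.

v_1 = [[5, 0, 4, 8, 1]]^T, v_2 = [[0, 1, 0, 0, 0]]^T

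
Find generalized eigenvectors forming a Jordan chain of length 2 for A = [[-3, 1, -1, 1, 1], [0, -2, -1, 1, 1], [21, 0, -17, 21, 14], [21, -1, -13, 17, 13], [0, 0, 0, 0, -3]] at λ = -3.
v_1 = [[0, 1, 0, 0, 0]]^T, v_2 = [[1, 1, 0, -1, 0]]^T

We seek v_1 ∈ ker((A + 3I)^2) \ ker(A + 3I), then set v_{i+1} = (A + 3I) v_i.

One such chain is v_1 = [[0, 1, 0, 0, 0]]^T, v_2 = [[1, 1, 0, -1, 0]]^T. Check: (A + 3I) v_2 = [[0, 0, 0, 0, 0]]^T = 0.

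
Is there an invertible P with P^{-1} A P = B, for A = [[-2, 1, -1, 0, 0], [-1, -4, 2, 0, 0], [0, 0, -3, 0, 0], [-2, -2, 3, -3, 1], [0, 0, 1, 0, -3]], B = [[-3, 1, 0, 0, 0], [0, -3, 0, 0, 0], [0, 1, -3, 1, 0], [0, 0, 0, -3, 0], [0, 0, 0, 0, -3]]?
No.

Both have characteristic polynomial (x + 3)^5, but the minimal polynomial of A is (x + 3)^3 while the minimal polynomial of B is (x + 3)^2. The minimal polynomial is a similarity invariant, so A and B are not similar.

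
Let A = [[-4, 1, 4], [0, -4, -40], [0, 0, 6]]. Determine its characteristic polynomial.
χ_A(x) = (x - 6)(x + 4)^2

xI - A = [[x + 4, -1, -4], [0, x + 4, 40], [0, 0, x - 6]].

Expanding det(xI - A) along the first row:
det(xI - A) = + (x + 4)·det([[x + 4, 40], [0, x - 6]]) - (-1)·det([[0, 40], [0, x - 6]]) + (-4)·det([[0, x + 4], [0, 0]]).

Evaluating gives χ_A(x) = x^3 + 2x^2 - 32x - 96 = (x - 6)(x + 4)^2.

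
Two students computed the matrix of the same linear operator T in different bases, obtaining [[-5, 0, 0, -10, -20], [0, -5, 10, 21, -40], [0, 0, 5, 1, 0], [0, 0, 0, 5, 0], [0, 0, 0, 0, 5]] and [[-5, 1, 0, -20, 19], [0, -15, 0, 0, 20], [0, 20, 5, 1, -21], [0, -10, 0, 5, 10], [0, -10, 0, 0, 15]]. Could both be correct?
No.

Both have characteristic polynomial (x - 5)^3(x + 5)^2, but the minimal polynomial of A is (x - 5)^2(x + 5) while the minimal polynomial of B is (x - 5)^2(x + 5)^2. The minimal polynomial is a similarity invariant, so A and B are not similar.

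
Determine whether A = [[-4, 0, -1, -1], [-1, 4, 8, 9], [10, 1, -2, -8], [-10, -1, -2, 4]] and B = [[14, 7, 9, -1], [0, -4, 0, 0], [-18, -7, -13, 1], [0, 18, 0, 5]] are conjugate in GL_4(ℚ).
Both have characteristic polynomial (x - 5)^2(x + 4)^2, but the minimal polynomial of A is (x - 5)^2(x + 4)^2 while the minimal polynomial of B is (x - 5)^2(x + 4). The minimal polynomial is a similarity invariant, so A and B are not similar.

No.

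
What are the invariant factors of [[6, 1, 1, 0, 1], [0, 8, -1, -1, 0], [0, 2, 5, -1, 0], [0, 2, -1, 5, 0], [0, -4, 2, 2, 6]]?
x - 6, (x - 6)^2, (x - 6)^2

The Jordan structure of A has elementary divisors (x - 6)^2, (x - 6)^2, (x - 6). Arranging the block sizes at each eigenvalue in decreasing order and taking row products gives the invariant factors.

Invariant factors (smallest first, each dividing the next): x - 6, (x - 6)^2, (x - 6)^2.

Check: the last factor (x - 6)^2 is the minimal polynomial, and the product (x - 6)^5 is the characteristic polynomial.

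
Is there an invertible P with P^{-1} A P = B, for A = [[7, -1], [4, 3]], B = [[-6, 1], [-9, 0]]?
No.

trace(A) = 10 but trace(B) = -6. The trace is a similarity invariant, so A and B are not similar.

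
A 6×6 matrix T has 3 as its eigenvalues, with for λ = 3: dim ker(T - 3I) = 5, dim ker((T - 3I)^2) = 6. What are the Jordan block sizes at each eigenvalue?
Jordan blocks: (3, 2), (3, 1), (3, 1), (3, 1), (3, 1)

λ = 3: successive nullity increments [5, 1] count blocks of size ≥ k; block sizes are [2, 1, 1, 1, 1].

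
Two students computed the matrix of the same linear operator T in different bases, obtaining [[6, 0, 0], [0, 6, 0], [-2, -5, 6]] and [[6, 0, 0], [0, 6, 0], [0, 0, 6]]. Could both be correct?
No.

Both have characteristic polynomial (x - 6)^3, but the minimal polynomial of A is (x - 6)^2 while the minimal polynomial of B is x - 6. The minimal polynomial is a similarity invariant, so A and B are not similar.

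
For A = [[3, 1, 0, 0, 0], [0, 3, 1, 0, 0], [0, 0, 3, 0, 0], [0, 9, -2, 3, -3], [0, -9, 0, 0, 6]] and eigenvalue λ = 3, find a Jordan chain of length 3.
v_1 = [[0, 0, 1, 0, 1]]^T, v_2 = [[0, 1, 0, -5, 3]]^T, v_3 = [[1, 0, 0, 0, 0]]^T

We seek v_1 ∈ ker((A - 3I)^3) \ ker((A - 3I)^2), then set v_{i+1} = (A - 3I) v_i.

One such chain is v_1 = [[0, 0, 1, 0, 1]]^T, v_2 = [[0, 1, 0, -5, 3]]^T, v_3 = [[1, 0, 0, 0, 0]]^T. Check: (A - 3I) v_3 = [[0, 0, 0, 0, 0]]^T = 0.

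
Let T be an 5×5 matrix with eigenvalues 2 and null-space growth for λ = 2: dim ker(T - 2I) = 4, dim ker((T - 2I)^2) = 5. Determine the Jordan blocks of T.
λ = 2: successive nullity increments [4, 1] count blocks of size ≥ k; block sizes are [2, 1, 1, 1].

Jordan blocks: (2, 2), (2, 1), (2, 1), (2, 1)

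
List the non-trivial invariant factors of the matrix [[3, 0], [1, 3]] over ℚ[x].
(x - 3)^2

The Jordan structure of A has elementary divisors (x - 3)^2. Arranging the block sizes at each eigenvalue in decreasing order and taking row products gives the invariant factors.

Invariant factors (smallest first, each dividing the next): (x - 3)^2.

Check: the last factor (x - 3)^2 is the minimal polynomial, and the product (x - 3)^2 is the characteristic polynomial.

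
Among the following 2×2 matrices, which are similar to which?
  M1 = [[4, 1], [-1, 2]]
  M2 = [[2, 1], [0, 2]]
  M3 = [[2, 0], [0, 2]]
3 classes: {M1}, {M2}, {M3}

Characteristic polynomials: χ_{M1} = (x - 3)^2, χ_{M2} = (x - 2)^2, χ_{M3} = (x - 2)^2.

{M1}: invariant factors (x - 3)^2.

{M2}: invariant factors (x - 2)^2.

{M3}: invariant factors x - 2, x - 2.

Matrices are similar if and only if their invariant-factor lists agree; the partition into similarity classes is {M1}, {M2}, {M3}.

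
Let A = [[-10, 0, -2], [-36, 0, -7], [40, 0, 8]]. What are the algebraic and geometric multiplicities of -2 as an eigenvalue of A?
The characteristic polynomial is x^2(x + 2), so the factor x + 2 appears with exponent 1: the algebraic multiplicity is 1.

rank(A + 2I) = 2, so the eigenspace has dimension 3 - 2 = 1: the geometric multiplicity is 1.

algebraic multiplicity 1, geometric multiplicity 1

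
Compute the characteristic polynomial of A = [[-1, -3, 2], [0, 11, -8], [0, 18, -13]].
xI - A = [[x + 1, 3, -2], [0, x - 11, 8], [0, -18, x + 13]].

Expanding det(xI - A) along the first row:
det(xI - A) = + (x + 1)·det([[x - 11, 8], [-18, x + 13]]) - (3)·det([[0, 8], [0, x + 13]]) + (-2)·det([[0, x - 11], [0, -18]]).

Evaluating gives χ_A(x) = x^3 + 3x^2 + 3x + 1 = (x + 1)^3.

χ_A(x) = (x + 1)^3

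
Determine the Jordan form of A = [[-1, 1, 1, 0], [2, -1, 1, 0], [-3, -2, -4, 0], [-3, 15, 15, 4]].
J = [[-2, 1, 0, 0], [0, -2, 1, 0], [0, 0, -2, 0], [0, 0, 0, 4]]

The characteristic polynomial is det(xI - A) = (x - 4)(x + 2)^3, so the eigenvalues are -2 (algebraic multiplicity 3), 4 (algebraic multiplicity 1).

For λ = -2: rank(A + 2I) = 3, rank((A + 2I)^2) = 2, rank((A + 2I)^3) = 1. The eigenspace has dimension 4 - 3 = 1, so there is 1 Jordan block; the rank sequence gives block sizes [3].

For λ = 4: algebraic multiplicity 1 gives one 1×1 block.

Assembling the blocks gives the Jordan form J above.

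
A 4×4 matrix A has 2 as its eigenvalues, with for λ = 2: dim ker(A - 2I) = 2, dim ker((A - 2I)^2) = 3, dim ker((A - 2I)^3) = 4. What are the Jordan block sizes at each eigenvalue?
λ = 2: successive nullity increments [2, 1, 1] count blocks of size ≥ k; block sizes are [3, 1].

Jordan blocks: (2, 3), (2, 1)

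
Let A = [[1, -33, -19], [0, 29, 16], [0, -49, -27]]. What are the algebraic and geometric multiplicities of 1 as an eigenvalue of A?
algebraic multiplicity 3, geometric multiplicity 1

The characteristic polynomial is (x - 1)^3, so the factor x - 1 appears with exponent 3: the algebraic multiplicity is 3.

rank(A - I) = 2, so the eigenspace has dimension 3 - 2 = 1: the geometric multiplicity is 1.

Since 1 < 3, A is not diagonalizable.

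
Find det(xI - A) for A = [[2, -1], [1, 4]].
χ_A(x) = (x - 3)^2

xI - A = [[x - 2, 1], [-1, x - 4]].

Expanding det(xI - A) along the first row:
det(xI - A) = + (x - 2)·det([[x - 4]]) - (1)·det([[-1]]).

Evaluating gives χ_A(x) = x^2 - 6x + 9 = (x - 3)^2.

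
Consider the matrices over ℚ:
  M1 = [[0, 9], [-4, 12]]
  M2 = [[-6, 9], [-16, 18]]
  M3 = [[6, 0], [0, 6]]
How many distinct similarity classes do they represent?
Characteristic polynomials: χ_{M1} = (x - 6)^2, χ_{M2} = (x - 6)^2, χ_{M3} = (x - 6)^2.

{M1, M2}: invariant factors (x - 6)^2.

{M3}: invariant factors x - 6, x - 6.

Matrices are similar if and only if their invariant-factor lists agree; the partition into similarity classes is {M1, M2}, {M3}.

2 classes: {M1, M2}, {M3}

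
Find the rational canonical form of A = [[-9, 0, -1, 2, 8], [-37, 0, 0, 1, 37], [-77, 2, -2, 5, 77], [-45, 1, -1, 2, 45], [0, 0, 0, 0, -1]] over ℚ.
R = [[-1, 0, 0, 0, 0], [0, 0, 0, 0, 50], [0, 1, 0, 0, 45], [0, 0, 1, 0, -13], [0, 0, 0, 1, -9]]

The invariant factors of A (the non-unit diagonal entries of the Smith normal form of xI - A over ℚ[x]) are x + 1, (x - 2)(x + 1)(x + 5)^2, each dividing the next. The characteristic polynomial is their product, (x - 2)(x + 1)^2(x + 5)^2.

The rational canonical form is the block-diagonal matrix of companion matrices C(f_i):
R = [[-1, 0, 0, 0, 0], [0, 0, 0, 0, 50], [0, 1, 0, 0, 45], [0, 0, 1, 0, -13], [0, 0, 0, 1, -9]].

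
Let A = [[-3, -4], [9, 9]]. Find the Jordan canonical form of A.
J = [[3, 1], [0, 3]]

The characteristic polynomial is det(xI - A) = (x - 3)^2, so the eigenvalues are 3 (algebraic multiplicity 2).

For λ = 3: rank(A - 3I) = 1, rank((A - 3I)^2) = 0. The eigenspace has dimension 2 - 1 = 1, so there is 1 Jordan block; the rank sequence gives block sizes [2].

Assembling the blocks gives the Jordan form J above.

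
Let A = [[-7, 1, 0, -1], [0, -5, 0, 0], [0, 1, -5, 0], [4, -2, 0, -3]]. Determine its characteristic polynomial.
χ_A(x) = (x + 5)^4

xI - A = [[x + 7, -1, 0, 1], [0, x + 5, 0, 0], [0, -1, x + 5, 0], [-4, 2, 0, x + 3]].

Expanding det(xI - A) along the first row:
det(xI - A) = + (x + 7)·det([[x + 5, 0, 0], [-1, x + 5, 0], [2, 0, x + 3]]) - (-1)·det([[0, 0, 0], [0, x + 5, 0], [-4, 0, x + 3]]) + (0)·det([[0, x + 5, 0], [0, -1, 0], [-4, 2, x + 3]]) - (1)·det([[0, x + 5, 0], [0, -1, x + 5], [-4, 2, 0]]).

Evaluating gives χ_A(x) = x^4 + 20x^3 + 150x^2 + 500x + 625 = (x + 5)^4.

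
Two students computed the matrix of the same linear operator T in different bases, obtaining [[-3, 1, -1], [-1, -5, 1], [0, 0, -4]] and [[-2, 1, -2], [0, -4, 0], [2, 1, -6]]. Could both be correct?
Yes.

Two matrices over a field are similar if and only if they have the same invariant factors.

Both A and B have characteristic polynomial (x + 4)^3 and minimal polynomial (x + 4)^2. Computing further, both have invariant factors x + 4, (x + 4)^2. Hence A and B are similar.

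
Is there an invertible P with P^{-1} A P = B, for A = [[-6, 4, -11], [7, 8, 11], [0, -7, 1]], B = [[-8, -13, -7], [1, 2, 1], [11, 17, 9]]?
Yes.

Two matrices over a field are similar if and only if they have the same invariant factors.

Both A and B have characteristic polynomial (x - 1)^3 and minimal polynomial (x - 1)^3. Computing further, both have invariant factors (x - 1)^3. Hence A and B are similar.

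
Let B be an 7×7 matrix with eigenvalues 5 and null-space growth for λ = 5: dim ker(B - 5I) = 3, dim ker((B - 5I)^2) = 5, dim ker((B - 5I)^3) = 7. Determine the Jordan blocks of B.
λ = 5: successive nullity increments [3, 2, 2] count blocks of size ≥ k; block sizes are [3, 3, 1].

Jordan blocks: (5, 3), (5, 3), (5, 1)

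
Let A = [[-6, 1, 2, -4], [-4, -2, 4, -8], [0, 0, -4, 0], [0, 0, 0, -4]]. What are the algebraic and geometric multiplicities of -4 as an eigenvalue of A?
algebraic multiplicity 4, geometric multiplicity 3

The characteristic polynomial is (x + 4)^4, so the factor x + 4 appears with exponent 4: the algebraic multiplicity is 4.

rank(A + 4I) = 1, so the eigenspace has dimension 4 - 1 = 3: the geometric multiplicity is 3.

Since 3 < 4, A is not diagonalizable.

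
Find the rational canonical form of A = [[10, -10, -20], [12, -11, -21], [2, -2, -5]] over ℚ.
R = [[0, 0, -10], [1, 0, -13], [0, 1, -6]]

The invariant factors of A (the non-unit diagonal entries of the Smith normal form of xI - A over ℚ[x]) are (x + 2)(x^2 + 4x + 5), each dividing the next. The characteristic polynomial is their product, (x + 2)(x^2 + 4x + 5).

The rational canonical form is the block-diagonal matrix of companion matrices C(f_i):
R = [[0, 0, -10], [1, 0, -13], [0, 1, -6]].

Note the characteristic polynomial does not split into linear factors over ℚ, so A has no Jordan form over ℚ; the rational canonical form exists over any field.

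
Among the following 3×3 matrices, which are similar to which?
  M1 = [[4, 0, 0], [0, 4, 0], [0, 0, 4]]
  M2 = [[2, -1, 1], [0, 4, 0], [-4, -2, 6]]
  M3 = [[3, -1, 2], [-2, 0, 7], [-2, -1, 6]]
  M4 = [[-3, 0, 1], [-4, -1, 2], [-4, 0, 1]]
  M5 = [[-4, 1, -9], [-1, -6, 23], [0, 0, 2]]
5 classes: {M1}, {M2}, {M3}, {M4}, {M5}

Characteristic polynomials: χ_{M1} = (x - 4)^3, χ_{M2} = (x - 4)^3, χ_{M3} = (x - 3)^3, χ_{M4} = (x + 1)^3, χ_{M5} = (x - 2)(x + 5)^2.

{M1}: invariant factors x - 4, x - 4, x - 4.

{M2}: invariant factors x - 4, (x - 4)^2.

{M3}: invariant factors (x - 3)^3.

{M4}: invariant factors x + 1, (x + 1)^2.

{M5}: invariant factors (x - 2)(x + 5)^2.

Matrices are similar if and only if their invariant-factor lists agree; the partition into similarity classes is {M1}, {M2}, {M3}, {M4}, {M5}.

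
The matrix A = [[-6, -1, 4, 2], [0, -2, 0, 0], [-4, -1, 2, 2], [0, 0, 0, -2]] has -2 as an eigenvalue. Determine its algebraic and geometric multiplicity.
algebraic multiplicity 4, geometric multiplicity 3

The characteristic polynomial is (x + 2)^4, so the factor x + 2 appears with exponent 4: the algebraic multiplicity is 4.

rank(A + 2I) = 1, so the eigenspace has dimension 4 - 1 = 3: the geometric multiplicity is 3.

Since 3 < 4, A is not diagonalizable.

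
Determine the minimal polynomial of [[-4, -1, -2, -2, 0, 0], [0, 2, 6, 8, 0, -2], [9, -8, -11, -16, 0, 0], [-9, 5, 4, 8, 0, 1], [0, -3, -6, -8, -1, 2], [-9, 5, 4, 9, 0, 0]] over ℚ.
m_A(x) = (x - 5)(x + 1)^2(x + 4)^2

The characteristic polynomial factors as (x - 5)(x + 1)^3(x + 4)^2. The minimal polynomial is ∏(x - λ)^{k_λ} where k_λ is the size of the largest Jordan block at λ.

For λ = -4: rank(A + 4I) = 5, and the largest Jordan block has size 2 (the smallest k with rank((A + 4I)^k) = rank((A + 4I)^(k+1))).
For λ = -1: rank(A + I) = 4, and the largest Jordan block has size 2 (the smallest k with rank((A + I)^k) = rank((A + I)^(k+1))).
For λ = 5: rank(A - 5I) = 5, and the largest Jordan block has size 1 (the smallest k with rank((A - 5I)^k) = rank((A - 5I)^(k+1))).

So m_A(x) = (x - 5)(x + 1)^2(x + 4)^2.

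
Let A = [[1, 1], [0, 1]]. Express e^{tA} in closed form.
e^{tA} = [[e^{t}, t*e^{t}], [0, e^{t}]]

A has Jordan form J = [[1, 1], [0, 1]] with A = PJP^{-1}, so e^{tA} = P e^{tJ} P^{-1}.

For a Jordan block J_k(λ), e^{tJ_k(λ)} = e^{λt} · (I + tN + t^2 N^2/2! + ... + t^{k-1} N^{k-1}/(k-1)!) where N is the nilpotent superdiagonal part.

Assembling the blocks and conjugating back gives the entries of e^{tA} as shown above.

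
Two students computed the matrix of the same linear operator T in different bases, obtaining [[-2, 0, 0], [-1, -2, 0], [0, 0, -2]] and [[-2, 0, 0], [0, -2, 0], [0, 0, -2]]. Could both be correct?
Both have characteristic polynomial (x + 2)^3, but the minimal polynomial of A is (x + 2)^2 while the minimal polynomial of B is x + 2. The minimal polynomial is a similarity invariant, so A and B are not similar.

No.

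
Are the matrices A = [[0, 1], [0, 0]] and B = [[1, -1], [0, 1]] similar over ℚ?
trace(A) = 0 but trace(B) = 2. The trace is a similarity invariant, so A and B are not similar.

No.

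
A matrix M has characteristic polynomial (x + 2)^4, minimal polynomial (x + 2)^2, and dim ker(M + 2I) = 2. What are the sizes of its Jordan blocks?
λ = -2: algebraic multiplicity 4 (exponent in χ_M), largest block size 2 (exponent in m_M), 2 blocks (geometric multiplicity). These force block sizes [2, 2].

Jordan blocks: (-2, 2), (-2, 2)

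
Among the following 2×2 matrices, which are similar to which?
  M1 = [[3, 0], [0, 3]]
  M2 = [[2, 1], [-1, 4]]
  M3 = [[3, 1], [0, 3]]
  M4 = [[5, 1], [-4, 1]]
Characteristic polynomials: χ_{M1} = (x - 3)^2, χ_{M2} = (x - 3)^2, χ_{M3} = (x - 3)^2, χ_{M4} = (x - 3)^2.

{M1}: invariant factors x - 3, x - 3.

{M2, M3, M4}: invariant factors (x - 3)^2.

Matrices are similar if and only if their invariant-factor lists agree; the partition into similarity classes is {M1}, {M2, M3, M4}.

2 classes: {M1}, {M2, M3, M4}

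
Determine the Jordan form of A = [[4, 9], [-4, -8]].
The characteristic polynomial is det(xI - A) = (x + 2)^2, so the eigenvalues are -2 (algebraic multiplicity 2).

For λ = -2: rank(A + 2I) = 1, rank((A + 2I)^2) = 0. The eigenspace has dimension 2 - 1 = 1, so there is 1 Jordan block; the rank sequence gives block sizes [2].

Assembling the blocks gives the Jordan form J above.

J = [[-2, 1], [0, -2]]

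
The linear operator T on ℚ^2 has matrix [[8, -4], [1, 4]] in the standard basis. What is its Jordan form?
The characteristic polynomial is det(xI - A) = (x - 6)^2, so the eigenvalues are 6 (algebraic multiplicity 2).

For λ = 6: rank(A - 6I) = 1, rank((A - 6I)^2) = 0. The eigenspace has dimension 2 - 1 = 1, so there is 1 Jordan block; the rank sequence gives block sizes [2].

Assembling the blocks gives the Jordan form J above.

J = [[6, 1], [0, 6]]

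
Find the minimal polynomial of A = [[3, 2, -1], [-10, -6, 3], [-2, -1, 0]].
m_A(x) = (x + 1)^3

The characteristic polynomial factors as (x + 1)^3. The minimal polynomial is ∏(x - λ)^{k_λ} where k_λ is the size of the largest Jordan block at λ.

For λ = -1: rank(A + I) = 2, and the largest Jordan block has size 3 (the smallest k with rank((A + I)^k) = rank((A + I)^(k+1))).

So m_A(x) = (x + 1)^3.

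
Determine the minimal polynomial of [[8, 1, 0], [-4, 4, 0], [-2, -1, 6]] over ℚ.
The characteristic polynomial factors as (x - 6)^3. The minimal polynomial is ∏(x - λ)^{k_λ} where k_λ is the size of the largest Jordan block at λ.

For λ = 6: rank(A - 6I) = 1, and the largest Jordan block has size 2 (the smallest k with rank((A - 6I)^k) = rank((A - 6I)^(k+1))).

So m_A(x) = (x - 6)^2.

m_A(x) = (x - 6)^2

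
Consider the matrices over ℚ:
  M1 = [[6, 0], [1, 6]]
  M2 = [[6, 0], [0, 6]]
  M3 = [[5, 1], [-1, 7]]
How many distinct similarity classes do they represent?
2 classes: {M1, M3}, {M2}

Characteristic polynomials: χ_{M1} = (x - 6)^2, χ_{M2} = (x - 6)^2, χ_{M3} = (x - 6)^2.

{M1, M3}: invariant factors (x - 6)^2.

{M2}: invariant factors x - 6, x - 6.

Matrices are similar if and only if their invariant-factor lists agree; the partition into similarity classes is {M1, M3}, {M2}.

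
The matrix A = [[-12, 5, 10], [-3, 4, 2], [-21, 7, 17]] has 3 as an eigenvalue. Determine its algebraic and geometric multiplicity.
algebraic multiplicity 3, geometric multiplicity 2

The characteristic polynomial is (x - 3)^3, so the factor x - 3 appears with exponent 3: the algebraic multiplicity is 3.

rank(A - 3I) = 1, so the eigenspace has dimension 3 - 1 = 2: the geometric multiplicity is 2.

Since 2 < 3, A is not diagonalizable.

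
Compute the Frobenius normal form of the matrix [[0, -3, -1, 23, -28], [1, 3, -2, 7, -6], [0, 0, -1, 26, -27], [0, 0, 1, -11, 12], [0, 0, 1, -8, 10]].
The invariant factors of A (the non-unit diagonal entries of the Smith normal form of xI - A over ℚ[x]) are x^2 - 3x + 3, (x + 5)(x^2 - 3x + 3), each dividing the next. The characteristic polynomial is their product, (x + 5)(x^2 - 3x + 3)^2.

The rational canonical form is the block-diagonal matrix of companion matrices C(f_i):
R = [[0, -3, 0, 0, 0], [1, 3, 0, 0, 0], [0, 0, 0, 0, -15], [0, 0, 1, 0, 12], [0, 0, 0, 1, -2]].

Note the characteristic polynomial does not split into linear factors over ℚ, so A has no Jordan form over ℚ; the rational canonical form exists over any field.

R = [[0, -3, 0, 0, 0], [1, 3, 0, 0, 0], [0, 0, 0, 0, -15], [0, 0, 1, 0, 12], [0, 0, 0, 1, -2]]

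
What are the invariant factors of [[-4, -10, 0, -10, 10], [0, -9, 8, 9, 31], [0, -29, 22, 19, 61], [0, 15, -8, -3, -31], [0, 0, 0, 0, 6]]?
The Jordan structure of A has elementary divisors (x + 4), (x + 2), (x - 6)^2, (x - 6). Arranging the block sizes at each eigenvalue in decreasing order and taking row products gives the invariant factors.

Invariant factors (smallest first, each dividing the next): x - 6, (x - 6)^2(x + 2)(x + 4).

Check: the last factor (x - 6)^2(x + 2)(x + 4) is the minimal polynomial, and the product (x - 6)^3(x + 2)(x + 4) is the characteristic polynomial.

x - 6, (x - 6)^2(x + 2)(x + 4)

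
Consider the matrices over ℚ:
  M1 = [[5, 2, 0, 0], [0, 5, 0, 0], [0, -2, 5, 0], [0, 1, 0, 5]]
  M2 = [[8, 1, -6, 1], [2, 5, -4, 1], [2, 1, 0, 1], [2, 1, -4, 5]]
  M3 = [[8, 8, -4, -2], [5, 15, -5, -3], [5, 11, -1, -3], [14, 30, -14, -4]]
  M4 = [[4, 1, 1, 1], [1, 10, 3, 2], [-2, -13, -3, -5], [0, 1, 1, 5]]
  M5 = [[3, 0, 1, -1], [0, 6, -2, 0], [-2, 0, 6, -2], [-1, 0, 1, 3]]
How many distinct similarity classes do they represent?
3 classes: {M1}, {M2, M3, M5}, {M4}

Characteristic polynomials: χ_{M1} = (x - 5)^4, χ_{M2} = (x - 6)(x - 4)^3, χ_{M3} = (x - 6)(x - 4)^3, χ_{M4} = (x - 4)^4, χ_{M5} = (x - 6)(x - 4)^3.

{M1}: invariant factors x - 5, x - 5, (x - 5)^2.

{M2, M3, M5}: invariant factors x - 4, (x - 6)(x - 4)^2.

{M4}: invariant factors x - 4, (x - 4)^3.

Matrices are similar if and only if their invariant-factor lists agree; the partition into similarity classes is {M1}, {M2, M3, M5}, {M4}.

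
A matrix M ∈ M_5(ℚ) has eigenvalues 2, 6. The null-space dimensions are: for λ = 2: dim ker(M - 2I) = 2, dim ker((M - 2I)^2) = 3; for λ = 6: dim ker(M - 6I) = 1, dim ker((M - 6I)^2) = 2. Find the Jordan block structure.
λ = 2: successive nullity increments [2, 1] count blocks of size ≥ k; block sizes are [2, 1].
λ = 6: successive nullity increments [1, 1] count blocks of size ≥ k; block sizes are [2].

Jordan blocks: (2, 2), (2, 1), (6, 2)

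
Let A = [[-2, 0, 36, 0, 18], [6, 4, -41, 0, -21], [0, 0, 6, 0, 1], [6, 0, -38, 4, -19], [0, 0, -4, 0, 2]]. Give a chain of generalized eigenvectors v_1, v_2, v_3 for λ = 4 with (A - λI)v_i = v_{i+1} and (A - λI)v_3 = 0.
v_1 = [[3, -1, 0, 0, 1]]^T, v_2 = [[0, -3, 1, -1, -2]]^T, v_3 = [[0, 1, 0, 0, 0]]^T

We seek v_1 ∈ ker((A - 4I)^3) \ ker((A - 4I)^2), then set v_{i+1} = (A - 4I) v_i.

One such chain is v_1 = [[3, -1, 0, 0, 1]]^T, v_2 = [[0, -3, 1, -1, -2]]^T, v_3 = [[0, 1, 0, 0, 0]]^T. Check: (A - 4I) v_3 = [[0, 0, 0, 0, 0]]^T = 0.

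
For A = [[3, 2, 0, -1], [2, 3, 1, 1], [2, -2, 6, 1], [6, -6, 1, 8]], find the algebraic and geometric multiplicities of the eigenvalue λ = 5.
The characteristic polynomial is (x - 5)^4, so the factor x - 5 appears with exponent 4: the algebraic multiplicity is 4.

rank(A - 5I) = 2, so the eigenspace has dimension 4 - 2 = 2: the geometric multiplicity is 2.

Since 2 < 4, A is not diagonalizable.

algebraic multiplicity 4, geometric multiplicity 2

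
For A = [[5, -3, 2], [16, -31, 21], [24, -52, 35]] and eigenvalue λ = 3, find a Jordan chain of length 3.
We seek v_1 ∈ ker((A - 3I)^3) \ ker((A - 3I)^2), then set v_{i+1} = (A - 3I) v_i.

One such chain is v_1 = [[0, -2, -3]]^T, v_2 = [[0, 5, 8]]^T, v_3 = [[1, -2, -4]]^T. Check: (A - 3I) v_3 = [[0, 0, 0]]^T = 0.

v_1 = [[0, -2, -3]]^T, v_2 = [[0, 5, 8]]^T, v_3 = [[1, -2, -4]]^T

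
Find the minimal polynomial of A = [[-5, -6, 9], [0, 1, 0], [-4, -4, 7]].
m_A(x) = (x - 1)^2

The characteristic polynomial factors as (x - 1)^3. The minimal polynomial is ∏(x - λ)^{k_λ} where k_λ is the size of the largest Jordan block at λ.

For λ = 1: rank(A - I) = 1, and the largest Jordan block has size 2 (the smallest k with rank((A - I)^k) = rank((A - I)^(k+1))).

So m_A(x) = (x - 1)^2.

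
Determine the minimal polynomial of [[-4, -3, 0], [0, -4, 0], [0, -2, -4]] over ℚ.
m_A(x) = (x + 4)^2

The characteristic polynomial factors as (x + 4)^3. The minimal polynomial is ∏(x - λ)^{k_λ} where k_λ is the size of the largest Jordan block at λ.

For λ = -4: rank(A + 4I) = 1, and the largest Jordan block has size 2 (the smallest k with rank((A + 4I)^k) = rank((A + 4I)^(k+1))).

So m_A(x) = (x + 4)^2.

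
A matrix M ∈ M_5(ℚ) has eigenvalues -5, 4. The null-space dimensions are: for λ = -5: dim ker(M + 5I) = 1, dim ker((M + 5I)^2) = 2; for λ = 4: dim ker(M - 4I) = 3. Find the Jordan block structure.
Jordan blocks: (-5, 2), (4, 1), (4, 1), (4, 1)

λ = -5: successive nullity increments [1, 1] count blocks of size ≥ k; block sizes are [2].
λ = 4: successive nullity increments [3] count blocks of size ≥ k; block sizes are [1, 1, 1].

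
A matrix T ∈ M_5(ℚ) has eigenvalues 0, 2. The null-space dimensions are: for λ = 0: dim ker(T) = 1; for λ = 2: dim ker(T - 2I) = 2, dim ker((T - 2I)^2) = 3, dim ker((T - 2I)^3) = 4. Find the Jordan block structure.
λ = 0: successive nullity increments [1] count blocks of size ≥ k; block sizes are [1].
λ = 2: successive nullity increments [2, 1, 1] count blocks of size ≥ k; block sizes are [3, 1].

Jordan blocks: (0, 1), (2, 3), (2, 1)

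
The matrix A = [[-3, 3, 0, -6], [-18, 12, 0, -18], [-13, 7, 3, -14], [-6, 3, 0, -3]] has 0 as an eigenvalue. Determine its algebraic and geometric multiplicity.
The characteristic polynomial is x(x - 3)^3, so the factor x appears with exponent 1: the algebraic multiplicity is 1.

rank(A) = 3, so the eigenspace has dimension 4 - 3 = 1: the geometric multiplicity is 1.

algebraic multiplicity 1, geometric multiplicity 1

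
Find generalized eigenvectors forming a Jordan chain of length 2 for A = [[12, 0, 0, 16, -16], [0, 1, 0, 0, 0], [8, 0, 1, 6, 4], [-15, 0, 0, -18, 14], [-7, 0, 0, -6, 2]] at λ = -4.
We seek v_1 ∈ ker((A + 4I)^2) \ ker(A + 4I), then set v_{i+1} = (A + 4I) v_i.

One such chain is v_1 = [[-1, 0, 0, 1, 0]]^T, v_2 = [[0, 0, -2, 1, 1]]^T. Check: (A + 4I) v_2 = [[0, 0, 0, 0, 0]]^T = 0.

v_1 = [[-1, 0, 0, 1, 0]]^T, v_2 = [[0, 0, -2, 1, 1]]^T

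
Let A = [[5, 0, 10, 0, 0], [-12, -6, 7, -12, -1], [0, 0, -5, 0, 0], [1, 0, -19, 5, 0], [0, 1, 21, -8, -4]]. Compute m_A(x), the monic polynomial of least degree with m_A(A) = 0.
m_A(x) = (x - 5)^2(x + 5)^2

The characteristic polynomial factors as (x - 5)^2(x + 5)^3. The minimal polynomial is ∏(x - λ)^{k_λ} where k_λ is the size of the largest Jordan block at λ.

For λ = -5: rank(A + 5I) = 3, and the largest Jordan block has size 2 (the smallest k with rank((A + 5I)^k) = rank((A + 5I)^(k+1))).
For λ = 5: rank(A - 5I) = 4, and the largest Jordan block has size 2 (the smallest k with rank((A - 5I)^k) = rank((A - 5I)^(k+1))).

So m_A(x) = (x - 5)^2(x + 5)^2.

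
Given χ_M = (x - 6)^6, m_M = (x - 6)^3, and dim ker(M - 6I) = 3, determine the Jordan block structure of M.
Jordan blocks: (6, 3), (6, 2), (6, 1)

λ = 6: algebraic multiplicity 6 (exponent in χ_M), largest block size 3 (exponent in m_M), 3 blocks (geometric multiplicity). These force block sizes [3, 2, 1].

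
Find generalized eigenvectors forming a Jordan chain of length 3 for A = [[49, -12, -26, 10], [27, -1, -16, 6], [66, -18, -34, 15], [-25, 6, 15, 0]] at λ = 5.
We seek v_1 ∈ ker((A - 5I)^3) \ ker((A - 5I)^2), then set v_{i+1} = (A - 5I) v_i.

One such chain is v_1 = [[-1, 0, -1, 2]]^T, v_2 = [[2, 1, 3, 0]]^T, v_3 = [[-2, 0, -3, 1]]^T. Check: (A - 5I) v_3 = [[0, 0, 0, 0]]^T = 0.

v_1 = [[-1, 0, -1, 2]]^T, v_2 = [[2, 1, 3, 0]]^T, v_3 = [[-2, 0, -3, 1]]^T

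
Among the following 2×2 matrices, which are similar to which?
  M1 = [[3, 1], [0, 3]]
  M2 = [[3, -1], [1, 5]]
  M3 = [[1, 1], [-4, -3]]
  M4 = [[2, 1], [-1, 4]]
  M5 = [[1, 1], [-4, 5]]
3 classes: {M1, M4, M5}, {M2}, {M3}

Characteristic polynomials: χ_{M1} = (x - 3)^2, χ_{M2} = (x - 4)^2, χ_{M3} = (x + 1)^2, χ_{M4} = (x - 3)^2, χ_{M5} = (x - 3)^2.

{M1, M4, M5}: invariant factors (x - 3)^2.

{M2}: invariant factors (x - 4)^2.

{M3}: invariant factors (x + 1)^2.

Matrices are similar if and only if their invariant-factor lists agree; the partition into similarity classes is {M1, M4, M5}, {M2}, {M3}.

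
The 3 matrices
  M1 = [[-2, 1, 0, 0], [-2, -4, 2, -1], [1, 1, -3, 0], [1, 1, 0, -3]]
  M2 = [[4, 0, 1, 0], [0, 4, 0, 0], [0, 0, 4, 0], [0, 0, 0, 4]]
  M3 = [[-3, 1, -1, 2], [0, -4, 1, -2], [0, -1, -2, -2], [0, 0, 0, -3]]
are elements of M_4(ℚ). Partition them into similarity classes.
Characteristic polynomials: χ_{M1} = (x + 3)^4, χ_{M2} = (x - 4)^4, χ_{M3} = (x + 3)^4.

{M1}: invariant factors x + 3, (x + 3)^3.

{M2}: invariant factors x - 4, x - 4, (x - 4)^2.

{M3}: invariant factors x + 3, x + 3, (x + 3)^2.

Matrices are similar if and only if their invariant-factor lists agree; the partition into similarity classes is {M1}, {M2}, {M3}.

3 classes: {M1}, {M2}, {M3}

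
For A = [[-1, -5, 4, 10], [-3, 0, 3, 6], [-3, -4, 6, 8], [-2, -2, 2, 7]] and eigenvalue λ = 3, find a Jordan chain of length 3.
We seek v_1 ∈ ker((A - 3I)^3) \ ker((A - 3I)^2), then set v_{i+1} = (A - 3I) v_i.

One such chain is v_1 = [[0, 0, 1, 0]]^T, v_2 = [[4, 3, 3, 2]]^T, v_3 = [[1, 0, 1, 0]]^T. Check: (A - 3I) v_3 = [[0, 0, 0, 0]]^T = 0.

v_1 = [[0, 0, 1, 0]]^T, v_2 = [[4, 3, 3, 2]]^T, v_3 = [[1, 0, 1, 0]]^T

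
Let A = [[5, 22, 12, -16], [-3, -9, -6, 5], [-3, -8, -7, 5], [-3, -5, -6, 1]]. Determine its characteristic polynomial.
xI - A = [[x - 5, -22, -12, 16], [3, x + 9, 6, -5], [3, 8, x + 7, -5], [3, 5, 6, x - 1]].

Expanding det(xI - A) along the first row:
det(xI - A) = + (x - 5)·det([[x + 9, 6, -5], [8, x + 7, -5], [5, 6, x - 1]]) - (-22)·det([[3, 6, -5], [3, x + 7, -5], [3, 6, x - 1]]) + (-12)·det([[3, x + 9, -5], [3, 8, -5], [3, 5, x - 1]]) - (16)·det([[3, x + 9, 6], [3, 8, x + 7], [3, 5, 6]]).

Evaluating gives χ_A(x) = x^4 + 10x^3 + 33x^2 + 40x + 16 = (x + 1)^2(x + 4)^2.

χ_A(x) = (x + 1)^2(x + 4)^2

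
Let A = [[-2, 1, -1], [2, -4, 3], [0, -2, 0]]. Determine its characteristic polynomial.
xI - A = [[x + 2, -1, 1], [-2, x + 4, -3], [0, 2, x]].

Expanding det(xI - A) along the first row:
det(xI - A) = + (x + 2)·det([[x + 4, -3], [2, x]]) - (-1)·det([[-2, -3], [0, x]]) + (1)·det([[-2, x + 4], [0, 2]]).

Evaluating gives χ_A(x) = x^3 + 6x^2 + 12x + 8 = (x + 2)^3.

χ_A(x) = (x + 2)^3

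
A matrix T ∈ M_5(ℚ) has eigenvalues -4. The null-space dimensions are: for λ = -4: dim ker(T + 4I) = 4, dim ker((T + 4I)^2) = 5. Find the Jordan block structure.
λ = -4: successive nullity increments [4, 1] count blocks of size ≥ k; block sizes are [2, 1, 1, 1].

Jordan blocks: (-4, 2), (-4, 1), (-4, 1), (-4, 1)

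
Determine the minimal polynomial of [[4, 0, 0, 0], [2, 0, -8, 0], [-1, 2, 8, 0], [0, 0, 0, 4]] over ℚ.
The characteristic polynomial factors as (x - 4)^4. The minimal polynomial is ∏(x - λ)^{k_λ} where k_λ is the size of the largest Jordan block at λ.

For λ = 4: rank(A - 4I) = 1, and the largest Jordan block has size 2 (the smallest k with rank((A - 4I)^k) = rank((A - 4I)^(k+1))).

So m_A(x) = (x - 4)^2.

m_A(x) = (x - 4)^2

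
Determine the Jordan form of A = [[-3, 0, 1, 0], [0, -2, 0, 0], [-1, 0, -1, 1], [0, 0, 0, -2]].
The characteristic polynomial is det(xI - A) = (x + 2)^4, so the eigenvalues are -2 (algebraic multiplicity 4).

For λ = -2: rank(A + 2I) = 2, rank((A + 2I)^2) = 1, rank((A + 2I)^3) = 0. The eigenspace has dimension 4 - 2 = 2, so there are 2 Jordan blocks; the rank sequence gives block sizes [3, 1].

Assembling the blocks gives the Jordan form J above.

J = [[-2, 1, 0, 0], [0, -2, 1, 0], [0, 0, -2, 0], [0, 0, 0, -2]]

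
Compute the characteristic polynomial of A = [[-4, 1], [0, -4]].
χ_A(x) = (x + 4)^2

xI - A = [[x + 4, -1], [0, x + 4]].

Expanding det(xI - A) along the first row:
det(xI - A) = + (x + 4)·det([[x + 4]]) - (-1)·det([[0]]).

Evaluating gives χ_A(x) = x^2 + 8x + 16 = (x + 4)^2.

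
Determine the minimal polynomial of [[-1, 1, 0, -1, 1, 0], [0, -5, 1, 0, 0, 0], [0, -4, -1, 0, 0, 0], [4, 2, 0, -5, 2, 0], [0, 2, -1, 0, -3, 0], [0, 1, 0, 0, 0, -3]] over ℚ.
m_A(x) = (x + 3)^3

The characteristic polynomial factors as (x + 3)^6. The minimal polynomial is ∏(x - λ)^{k_λ} where k_λ is the size of the largest Jordan block at λ.

For λ = -3: rank(A + 3I) = 3, and the largest Jordan block has size 3 (the smallest k with rank((A + 3I)^k) = rank((A + 3I)^(k+1))).

So m_A(x) = (x + 3)^3.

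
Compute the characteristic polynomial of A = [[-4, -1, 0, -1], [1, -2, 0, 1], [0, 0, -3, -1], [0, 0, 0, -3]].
χ_A(x) = (x + 3)^4

xI - A = [[x + 4, 1, 0, 1], [-1, x + 2, 0, -1], [0, 0, x + 3, 1], [0, 0, 0, x + 3]].

Expanding det(xI - A) along the first row:
det(xI - A) = + (x + 4)·det([[x + 2, 0, -1], [0, x + 3, 1], [0, 0, x + 3]]) - (1)·det([[-1, 0, -1], [0, x + 3, 1], [0, 0, x + 3]]) + (0)·det([[-1, x + 2, -1], [0, 0, 1], [0, 0, x + 3]]) - (1)·det([[-1, x + 2, 0], [0, 0, x + 3], [0, 0, 0]]).

Evaluating gives χ_A(x) = x^4 + 12x^3 + 54x^2 + 108x + 81 = (x + 3)^4.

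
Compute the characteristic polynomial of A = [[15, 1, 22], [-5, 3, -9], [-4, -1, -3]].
xI - A = [[x - 15, -1, -22], [5, x - 3, 9], [4, 1, x + 3]].

Expanding det(xI - A) along the first row:
det(xI - A) = + (x - 15)·det([[x - 3, 9], [1, x + 3]]) - (-1)·det([[5, 9], [4, x + 3]]) + (-22)·det([[5, x - 3], [4, 1]]).

Evaluating gives χ_A(x) = x^3 - 15x^2 + 75x - 125 = (x - 5)^3.

χ_A(x) = (x - 5)^3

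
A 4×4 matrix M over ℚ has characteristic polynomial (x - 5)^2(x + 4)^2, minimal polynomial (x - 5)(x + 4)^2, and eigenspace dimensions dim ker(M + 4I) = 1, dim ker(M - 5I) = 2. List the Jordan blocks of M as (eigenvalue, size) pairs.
λ = -4: algebraic multiplicity 2 (exponent in χ_M), largest block size 2 (exponent in m_M), 1 block (geometric multiplicity). This forces block sizes [2].
λ = 5: algebraic multiplicity 2 (exponent in χ_M), largest block size 1 (exponent in m_M), 2 blocks (geometric multiplicity). These force block sizes [1, 1].

Jordan blocks: (-4, 2), (5, 1), (5, 1)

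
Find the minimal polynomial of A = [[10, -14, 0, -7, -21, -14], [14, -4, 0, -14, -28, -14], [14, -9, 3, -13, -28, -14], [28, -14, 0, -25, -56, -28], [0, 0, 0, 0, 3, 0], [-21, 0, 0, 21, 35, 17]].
The characteristic polynomial factors as (x - 3)^4(x + 4)^2. The minimal polynomial is ∏(x - λ)^{k_λ} where k_λ is the size of the largest Jordan block at λ.

For λ = -4: rank(A + 4I) = 4, and the largest Jordan block has size 1 (the smallest k with rank((A + 4I)^k) = rank((A + 4I)^(k+1))).
For λ = 3: rank(A - 3I) = 3, and the largest Jordan block has size 2 (the smallest k with rank((A - 3I)^k) = rank((A - 3I)^(k+1))).

So m_A(x) = (x - 3)^2(x + 4).

m_A(x) = (x - 3)^2(x + 4)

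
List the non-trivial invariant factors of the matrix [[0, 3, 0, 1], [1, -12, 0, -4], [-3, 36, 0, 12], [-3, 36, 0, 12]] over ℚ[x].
The Jordan structure of A has elementary divisors x^3, x. Arranging the block sizes at each eigenvalue in decreasing order and taking row products gives the invariant factors.

Invariant factors (smallest first, each dividing the next): x, x^3.

Check: the last factor x^3 is the minimal polynomial, and the product x^4 is the characteristic polynomial.

x, x^3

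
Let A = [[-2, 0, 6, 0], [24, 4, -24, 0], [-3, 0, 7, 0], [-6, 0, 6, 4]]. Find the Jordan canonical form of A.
The characteristic polynomial is det(xI - A) = (x - 4)^3(x - 1), so the eigenvalues are 1 (algebraic multiplicity 1), 4 (algebraic multiplicity 3).

For λ = 1: algebraic multiplicity 1 gives one 1×1 block.

For λ = 4: rank(A - 4I) = 1. The eigenspace has dimension 4 - 1 = 3, so there are 3 Jordan blocks; the rank sequence gives block sizes [1, 1, 1].

Assembling the blocks gives the Jordan form J above.

J = [[1, 0, 0, 0], [0, 4, 0, 0], [0, 0, 4, 0], [0, 0, 0, 4]]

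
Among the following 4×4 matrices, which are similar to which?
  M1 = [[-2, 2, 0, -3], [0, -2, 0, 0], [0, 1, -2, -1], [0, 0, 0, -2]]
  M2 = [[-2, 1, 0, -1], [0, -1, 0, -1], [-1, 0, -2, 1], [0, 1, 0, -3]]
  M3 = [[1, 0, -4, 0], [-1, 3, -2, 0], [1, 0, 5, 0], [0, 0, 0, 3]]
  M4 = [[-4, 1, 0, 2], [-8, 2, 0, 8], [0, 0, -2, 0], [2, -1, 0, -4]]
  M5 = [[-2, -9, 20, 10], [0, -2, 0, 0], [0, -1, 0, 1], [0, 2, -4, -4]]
3 classes: {M1, M2, M5}, {M3}, {M4}

Characteristic polynomials: χ_{M1} = (x + 2)^4, χ_{M2} = (x + 2)^4, χ_{M3} = (x - 3)^4, χ_{M4} = (x + 2)^4, χ_{M5} = (x + 2)^4.

{M1, M2, M5}: invariant factors (x + 2)^2, (x + 2)^2.

{M3}: invariant factors x - 3, x - 3, (x - 3)^2.

{M4}: invariant factors x + 2, x + 2, (x + 2)^2.

Matrices are similar if and only if their invariant-factor lists agree; the partition into similarity classes is {M1, M2, M5}, {M3}, {M4}.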